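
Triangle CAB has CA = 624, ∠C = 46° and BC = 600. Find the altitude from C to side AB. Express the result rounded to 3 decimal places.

562.533

By the law of cosines, AB² = BC² + CA² − 2·BC·CA·cos C = 2.2922e+05, so AB ≈ 478.76.
Area = ½·BC·CA·sin C ≈ 1.3466e+05.
The altitude from C has length 2·area/AB ≈ 562.53.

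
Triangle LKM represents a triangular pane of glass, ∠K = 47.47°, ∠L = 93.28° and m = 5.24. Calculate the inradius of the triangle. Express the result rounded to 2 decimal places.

The third angle is ∠M = 180° − ∠L − ∠K = 39.25°.
Law of sines: l = m·sin L/sin M ≈ 8.2683.
Law of sines: k = m·sin K/sin M ≈ 6.1031.
Area = ½·m·l·sin K ≈ 15.964.
Semiperimeter s = (8.2683+6.1031+5.24)/2 = 9.8057.
Inradius = area/s = 15.964/9.8057 ≈ 1.628.

1.63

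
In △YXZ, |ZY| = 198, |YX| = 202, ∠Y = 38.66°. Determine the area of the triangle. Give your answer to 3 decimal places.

Area = ½·|ZY|·|YX|·sin Y ≈ 12493.

area ≈ 12492.704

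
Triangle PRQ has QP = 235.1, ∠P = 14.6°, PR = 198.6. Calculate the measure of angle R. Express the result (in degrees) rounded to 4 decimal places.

By the law of cosines, RQ² = QP² + PR² − 2·QP·PR·cos P = 4347.6, so RQ ≈ 65.937.
Law of cosines again: cos R = (PR² + RQ² − QP²)/(2·PR·RQ) ≈ -0.43843, so ∠R ≈ 116.00°.

116.0036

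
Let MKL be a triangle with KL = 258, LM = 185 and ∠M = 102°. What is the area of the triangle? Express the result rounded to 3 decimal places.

area ≈ 13158.698

Law of sines: sin K = LM·sin M/KL ≈ 0.70138.
Since KL ≥ LM, only the acute value applies: ∠K ≈ 44.54°.
Then ∠L = 180° − ∠M − ∠K ≈ 33.46°.
Law of sines gives MK = KL·sin L/sin M ≈ 145.43.
Area = ½·KL·LM·sin L ≈ 13159.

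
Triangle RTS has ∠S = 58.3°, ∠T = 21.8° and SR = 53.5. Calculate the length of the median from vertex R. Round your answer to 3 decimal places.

The third angle is ∠R = 180° − ∠T − ∠S = 99.90°.
Law of sines: TS = SR·sin R/sin T ≈ 141.92.
Law of sines: RT = SR·sin S/sin T ≈ 122.57.
Median from R: ½√(2·SR² + 2·RT² − TS²) ≈ 62.511.

62.511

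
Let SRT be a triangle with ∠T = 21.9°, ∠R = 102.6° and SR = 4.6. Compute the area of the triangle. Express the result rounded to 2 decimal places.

area ≈ 22.81

The third angle is ∠S = 180° − ∠R − ∠T = 55.50°.
Law of sines: RT = SR·sin S/sin T ≈ 10.164.
Law of sines: TS = SR·sin R/sin T ≈ 12.036.
Area = ½·SR·RT·sin R ≈ 22.814.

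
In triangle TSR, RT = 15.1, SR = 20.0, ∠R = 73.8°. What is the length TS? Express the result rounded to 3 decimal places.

By the law of cosines, TS² = SR² + RT² − 2·SR·RT·cos R = 459.5, so TS ≈ 21.436.

21.436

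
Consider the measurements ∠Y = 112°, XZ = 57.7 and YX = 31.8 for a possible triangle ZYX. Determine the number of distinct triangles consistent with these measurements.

YX·sin Y = 31.8·sin(112°) ≈ 29.48.
Since ∠Y is not acute, a triangle exists only if XZ > YX; here XZ > YX, so there is exactly one triangle.

1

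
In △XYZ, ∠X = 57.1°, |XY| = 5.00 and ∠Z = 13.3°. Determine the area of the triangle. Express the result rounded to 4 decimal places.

The third angle is ∠Y = 180° − ∠Z − ∠X = 109.60°.
Law of sines: |YZ| = |XY|·sin X/sin Z ≈ 18.249.
Law of sines: |ZX| = |XY|·sin Y/sin Z ≈ 20.475.
Area = ½·|XY|·|YZ|·sin Y ≈ 42.978.

42.9782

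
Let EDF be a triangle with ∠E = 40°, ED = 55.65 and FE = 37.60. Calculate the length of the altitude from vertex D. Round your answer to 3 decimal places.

By the law of cosines, DF² = FE² + ED² − 2·FE·ED·cos E = 1304.9, so DF ≈ 36.123.
Area = ½·FE·ED·sin E ≈ 672.5.
The altitude from D has length 2·area/FE ≈ 35.771.

h_D ≈ 35.771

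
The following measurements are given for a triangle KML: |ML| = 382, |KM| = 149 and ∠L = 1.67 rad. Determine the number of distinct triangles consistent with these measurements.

|ML|·sin L = 382·sin(1.67 rad) ≈ 380.1.
Since ∠L is not acute, a triangle exists only if |KM| > |ML|; here |KM| ≤ |ML|, so there is no triangle.

0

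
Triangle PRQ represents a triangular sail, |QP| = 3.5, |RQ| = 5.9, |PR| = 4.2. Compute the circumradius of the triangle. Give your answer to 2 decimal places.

2.99

By the law of cosines, cos P = (|QP|² + |PR|² − |RQ|²) / (2·|QP|·|PR|) ≈ -0.16735, so ∠P ≈ 99.63°.
Circumradius = |RQ|/(2 sin P) ≈ 2.9922.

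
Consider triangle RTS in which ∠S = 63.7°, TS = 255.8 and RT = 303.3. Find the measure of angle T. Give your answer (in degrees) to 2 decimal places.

∠T ≈ 67.18°

Law of sines: sin R = TS·sin S/RT ≈ 0.75609.
Since RT ≥ TS, only the acute value applies: ∠R ≈ 49.12°.
Then ∠T = 180° − ∠S − ∠R ≈ 67.18°.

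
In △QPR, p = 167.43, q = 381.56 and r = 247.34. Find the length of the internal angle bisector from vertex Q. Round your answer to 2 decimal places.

79.79

By the law of cosines, cos Q = (p² + r² − q²) / (2·p·r) ≈ -0.68070, so ∠Q ≈ 132.90°.
The bisector from Q has length 2·p·r·cos(∠Q/2)/(p+r) ≈ 79.788.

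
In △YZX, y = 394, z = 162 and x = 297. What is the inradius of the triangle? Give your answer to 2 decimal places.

Semiperimeter s = (394 + 162 + 297)/2 = 426.5.
Heron's formula: area = √(426.5·32.5·264.5·129.5) ≈ 21790.
Inradius = area/s = 21790/426.5 ≈ 51.089.

r ≈ 51.09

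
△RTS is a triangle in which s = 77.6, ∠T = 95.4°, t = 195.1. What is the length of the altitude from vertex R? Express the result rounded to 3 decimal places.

77.256

Law of sines: sin S = s·sin T/t ≈ 0.39598.
Since t ≥ s, only the acute value applies: ∠S ≈ 23.33°.
Then ∠R = 180° − ∠T − ∠S ≈ 61.27°.
Law of sines gives r = t·sin R/sin T ≈ 171.85.
Area = ½·t·s·sin R ≈ 6638.2.
The altitude from R has length 2·area/r ≈ 77.256.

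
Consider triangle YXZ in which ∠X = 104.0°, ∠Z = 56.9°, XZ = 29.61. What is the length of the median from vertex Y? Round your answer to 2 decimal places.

80.68

The third angle is ∠Y = 180° − ∠X − ∠Z = 19.10°.
Law of sines: ZY = XZ·sin X/sin Y ≈ 87.802.
Law of sines: YX = XZ·sin Z/sin Y ≈ 75.805.
Median from Y: ½√(2·ZY² + 2·YX² − XZ²) ≈ 80.676.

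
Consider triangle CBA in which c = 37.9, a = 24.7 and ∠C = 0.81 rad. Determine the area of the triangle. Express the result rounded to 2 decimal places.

Law of sines: sin A = a·sin C/c ≈ 0.47203.
Since c ≥ a, only the acute value applies: ∠A ≈ 0.492 rad.
Then ∠B = π − ∠C − ∠A ≈ 1.840 rad.
Law of sines gives b = c·sin B/sin C ≈ 50.443.
Area = ½·c·a·sin B ≈ 451.21.

area ≈ 451.21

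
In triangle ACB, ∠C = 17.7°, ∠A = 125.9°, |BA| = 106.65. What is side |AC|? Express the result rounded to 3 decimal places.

208.162

The third angle is ∠B = 180° − ∠A − ∠C = 36.40°.
Law of sines: |AC| = |BA|·sin B/sin C ≈ 208.16.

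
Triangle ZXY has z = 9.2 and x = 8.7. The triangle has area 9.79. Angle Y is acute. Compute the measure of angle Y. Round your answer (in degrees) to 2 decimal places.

From area = ½·z·x·sin Y, we get sin Y = 2·area/(z·x) ≈ 0.24463.
Taking the acute solution, ∠Y ≈ 14.16°.

∠Y ≈ 14.16°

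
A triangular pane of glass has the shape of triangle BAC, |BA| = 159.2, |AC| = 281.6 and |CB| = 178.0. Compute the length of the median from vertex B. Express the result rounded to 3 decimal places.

Median from B: ½√(2·|CB|² + 2·|BA|² − |AC|²) ≈ 93.218.

m_B ≈ 93.218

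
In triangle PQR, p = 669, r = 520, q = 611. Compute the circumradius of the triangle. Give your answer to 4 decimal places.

By the law of cosines, cos P = (q² + r² − p²) / (2·q·r) ≈ 0.30870, so ∠P ≈ 72.02°.
Circumradius = p/(2 sin P) ≈ 351.68.

351.6760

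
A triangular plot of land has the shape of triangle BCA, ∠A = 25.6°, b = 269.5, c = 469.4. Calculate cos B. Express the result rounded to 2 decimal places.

0.89

By the law of cosines, a² = b² + c² − 2·b·c·cos A = 64797, so a ≈ 254.55.
Law of cosines again: cos B = (c² + a² − b²)/(2·c·a) ≈ 0.88923, so ∠B ≈ 27.22°.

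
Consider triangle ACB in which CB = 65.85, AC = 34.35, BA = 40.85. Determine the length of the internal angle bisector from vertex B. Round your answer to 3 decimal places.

By the law of cosines, cos B = (CB² + BA² − AC²) / (2·CB·BA) ≈ 0.89685, so ∠B ≈ 26.25°.
The bisector from B has length 2·CB·BA·cos(∠B/2)/(CB+BA) ≈ 49.104.

t_B ≈ 49.104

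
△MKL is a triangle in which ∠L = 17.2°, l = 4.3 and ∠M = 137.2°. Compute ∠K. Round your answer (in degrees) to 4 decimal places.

∠K ≈ 25.6000°

The third angle is ∠K = 180° − ∠L − ∠M = 25.60°.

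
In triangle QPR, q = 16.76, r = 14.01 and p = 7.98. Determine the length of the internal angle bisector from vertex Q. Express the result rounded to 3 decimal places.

6.845

By the law of cosines, cos Q = (p² + r² − q²) / (2·p·r) ≈ -0.09364, so ∠Q ≈ 95.37°.
The bisector from Q has length 2·p·r·cos(∠Q/2)/(p+r) ≈ 6.8451.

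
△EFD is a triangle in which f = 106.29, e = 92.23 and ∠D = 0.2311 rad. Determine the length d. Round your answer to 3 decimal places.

By the law of cosines, d² = e² + f² − 2·e·f·cos D = 718.92, so d ≈ 26.813.

26.813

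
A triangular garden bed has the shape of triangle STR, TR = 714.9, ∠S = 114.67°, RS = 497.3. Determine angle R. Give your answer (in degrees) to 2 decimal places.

26.12

Law of sines: sin T = RS·sin S/TR ≈ 0.63213.
Since TR ≥ RS, only the acute value applies: ∠T ≈ 39.21°.
Then ∠R = 180° − ∠S − ∠T ≈ 26.12°.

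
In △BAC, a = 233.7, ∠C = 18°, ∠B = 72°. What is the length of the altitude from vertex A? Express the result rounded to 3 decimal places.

h_A ≈ 68.683

The third angle is ∠A = 180° − ∠C − ∠B = 90.00°.
Law of sines: b = a·sin B/sin A ≈ 222.26.
Law of sines: c = a·sin C/sin A ≈ 72.217.
Area = ½·a·b·sin C ≈ 8025.6.
The altitude from A has length 2·area/a ≈ 68.683.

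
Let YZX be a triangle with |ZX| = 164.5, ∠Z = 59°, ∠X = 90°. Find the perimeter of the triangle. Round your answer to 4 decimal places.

perimeter ≈ 757.6678

The third angle is ∠Y = 180° − ∠Z − ∠X = 31.00°.
Law of sines: |XY| = |ZX|·sin Z/sin Y ≈ 273.77.
Law of sines: |YZ| = |ZX|·sin X/sin Y ≈ 319.39.
Semiperimeter s = (164.5+273.77+319.39)/2 = 378.83.
Perimeter = 164.5 + 273.77 + 319.39 = 757.67.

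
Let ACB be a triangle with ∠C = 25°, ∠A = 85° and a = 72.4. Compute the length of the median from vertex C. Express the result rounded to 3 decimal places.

m_C ≈ 68.681

The third angle is ∠B = 180° − ∠A − ∠C = 70.00°.
Law of sines: c = a·sin C/sin A ≈ 30.714.
Law of sines: b = a·sin B/sin A ≈ 68.294.
Median from C: ½√(2·b² + 2·a² − c²) ≈ 68.681.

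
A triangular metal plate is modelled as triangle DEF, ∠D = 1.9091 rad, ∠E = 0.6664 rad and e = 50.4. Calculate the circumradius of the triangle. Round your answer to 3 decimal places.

40.766

The third angle is ∠F = π − ∠D − ∠E = 0.5661 rad.
Law of sines: d = e·sin D/sin E ≈ 76.911.
Law of sines: f = e·sin F/sin E ≈ 43.729.
Circumradius = e/(2 sin E) ≈ 40.766.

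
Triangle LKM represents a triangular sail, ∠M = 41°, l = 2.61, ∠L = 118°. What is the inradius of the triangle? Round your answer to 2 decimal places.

r ≈ 0.32

The third angle is ∠K = 180° − ∠M − ∠L = 21.00°.
Law of sines: k = l·sin K/sin L ≈ 1.0593.
Law of sines: m = l·sin M/sin L ≈ 1.9393.
Area = ½·l·k·sin M ≈ 0.90696.
Semiperimeter s = (2.61+1.0593+1.9393)/2 = 2.8043.
Inradius = area/s = 0.90696/2.8043 ≈ 0.32341.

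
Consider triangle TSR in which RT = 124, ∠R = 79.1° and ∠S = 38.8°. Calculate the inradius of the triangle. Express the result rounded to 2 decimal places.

43.18

The third angle is ∠T = 180° − ∠S − ∠R = 62.10°.
Law of sines: SR = RT·sin T/sin S ≈ 174.89.
Law of sines: TS = RT·sin R/sin S ≈ 194.32.
Area = ½·RT·SR·sin R ≈ 10648.
Semiperimeter s = (174.89+124+194.32)/2 = 246.61.
Inradius = area/s = 10648/246.61 ≈ 43.176.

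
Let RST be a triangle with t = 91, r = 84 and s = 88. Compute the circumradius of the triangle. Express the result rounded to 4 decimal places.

By the law of cosines, cos R = (s² + t² − r²) / (2·s·t) ≈ 0.56000, so ∠R ≈ 55.94°.
Circumradius = r/(2 sin R) ≈ 50.695.

50.6946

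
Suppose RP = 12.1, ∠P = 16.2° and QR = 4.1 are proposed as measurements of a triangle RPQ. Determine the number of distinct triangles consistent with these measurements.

RP·sin P = 12.1·sin(16.2°) ≈ 3.376.
Since RP sin P < QR < RP (3.376 < 4.1 < 12.1), two triangles exist.

2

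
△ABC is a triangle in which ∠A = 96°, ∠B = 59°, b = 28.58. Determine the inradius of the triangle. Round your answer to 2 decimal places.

The third angle is ∠C = 180° − ∠A − ∠B = 25.00°.
Law of sines: a = b·sin A/sin B ≈ 33.16.
Law of sines: c = b·sin C/sin B ≈ 14.091.
Area = ½·b·a·sin C ≈ 200.26.
Semiperimeter s = (33.16+28.58+14.091)/2 = 37.915.
Inradius = area/s = 200.26/37.915 ≈ 5.2817.

5.28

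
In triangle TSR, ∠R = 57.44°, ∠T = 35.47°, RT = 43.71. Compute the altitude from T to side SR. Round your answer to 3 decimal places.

The third angle is ∠S = 180° − ∠R − ∠T = 87.09°.
Law of sines: SR = RT·sin T/sin S ≈ 25.397.
Law of sines: TS = RT·sin R/sin S ≈ 36.888.
Area = ½·RT·SR·sin R ≈ 467.81.
The altitude from T has length 2·area/SR ≈ 36.84.

h_T ≈ 36.840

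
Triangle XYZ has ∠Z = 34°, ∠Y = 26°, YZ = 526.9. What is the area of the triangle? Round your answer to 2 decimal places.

The third angle is ∠X = 180° − ∠Y − ∠Z = 120.00°.
Law of sines: ZX = YZ·sin Y/sin X ≈ 266.71.
Law of sines: XY = YZ·sin Z/sin X ≈ 340.22.
Area = ½·YZ·ZX·sin Z ≈ 39292.

39291.57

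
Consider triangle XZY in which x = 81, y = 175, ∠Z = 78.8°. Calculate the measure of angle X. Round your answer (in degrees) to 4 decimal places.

By the law of cosines, z² = y² + x² − 2·y·x·cos Z = 31679, so z ≈ 177.99.
Law of cosines again: cos X = (z² + y² − x²)/(2·z·y) ≈ 0.89482, so ∠X ≈ 26.51°.

∠X ≈ 26.5143°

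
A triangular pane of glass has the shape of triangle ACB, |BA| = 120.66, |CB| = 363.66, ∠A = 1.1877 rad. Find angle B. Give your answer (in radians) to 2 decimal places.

Law of sines: sin C = |BA|·sin A/|CB| ≈ 0.30774.
Since |CB| ≥ |BA|, only the acute value applies: ∠C ≈ 0.3128 rad.
Then ∠B = π − ∠A − ∠C ≈ 1.6411 rad.

∠B ≈ 1.64 rad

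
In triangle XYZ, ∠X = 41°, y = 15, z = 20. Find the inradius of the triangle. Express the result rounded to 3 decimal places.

By the law of cosines, x² = y² + z² − 2·y·z·cos X = 172.17, so x ≈ 13.122.
Area = ½·y·z·sin X ≈ 98.409.
Semiperimeter s = (13.122+15+20)/2 = 24.061.
Inradius = area/s = 98.409/24.061 ≈ 4.09.

4.090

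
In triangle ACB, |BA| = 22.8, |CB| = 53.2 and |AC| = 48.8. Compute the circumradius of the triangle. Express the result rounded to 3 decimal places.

R ≈ 26.614

By the law of cosines, cos A = (|BA|² + |AC|² − |CB|²) / (2·|BA|·|AC|) ≈ 0.03192, so ∠A ≈ 88.17°.
Circumradius = |CB|/(2 sin A) ≈ 26.614.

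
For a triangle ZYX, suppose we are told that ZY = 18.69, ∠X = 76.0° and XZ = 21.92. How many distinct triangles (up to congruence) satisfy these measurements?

0

XZ·sin X = 21.92·sin(76.0°) ≈ 21.27.
Since ZY = 18.69 < 21.27 = XZ sin X, no triangle exists.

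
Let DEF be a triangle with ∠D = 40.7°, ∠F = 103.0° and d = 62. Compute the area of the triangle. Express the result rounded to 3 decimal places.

area ≈ 1700.183

The third angle is ∠E = 180° − ∠F − ∠D = 36.30°.
Law of sines: e = d·sin E/sin D ≈ 56.287.
Law of sines: f = d·sin F/sin D ≈ 92.641.
Area = ½·d·e·sin F ≈ 1700.2.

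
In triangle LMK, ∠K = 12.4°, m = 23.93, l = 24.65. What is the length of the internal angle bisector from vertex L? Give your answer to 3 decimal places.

6.047

By the law of cosines, k² = l² + m² − 2·l·m·cos K = 28.039, so k ≈ 5.2952.
Law of cosines again: cos L = (m² + k² − l²)/(2·m·k) ≈ -0.02738, so ∠L ≈ 91.57°.
The bisector from L has length 2·m·k·cos(∠L/2)/(m+k) ≈ 6.0472.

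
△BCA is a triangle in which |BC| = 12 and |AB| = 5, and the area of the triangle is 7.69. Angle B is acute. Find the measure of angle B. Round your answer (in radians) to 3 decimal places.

∠B ≈ 0.259 rad

From area = ½·|AB|·|BC|·sin B, we get sin B = 2·area/(|AB|·|BC|) ≈ 0.25633.
Taking the acute solution, ∠B ≈ 0.259 rad.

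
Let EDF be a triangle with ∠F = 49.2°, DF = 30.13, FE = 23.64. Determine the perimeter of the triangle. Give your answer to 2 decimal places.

By the law of cosines, ED² = DF² + FE² − 2·DF·FE·cos F = 535.84, so ED ≈ 23.148.
Semiperimeter s = (30.13+23.64+23.148)/2 = 38.459.
Perimeter = 30.13 + 23.64 + 23.148 = 76.918.

perimeter ≈ 76.92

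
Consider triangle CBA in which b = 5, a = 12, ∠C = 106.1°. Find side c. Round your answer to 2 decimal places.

14.22

By the law of cosines, c² = b² + a² − 2·b·a·cos C = 202.28, so c ≈ 14.222.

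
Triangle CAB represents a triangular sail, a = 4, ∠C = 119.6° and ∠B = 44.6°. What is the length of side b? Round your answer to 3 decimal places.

The third angle is ∠A = 180° − ∠B − ∠C = 15.80°.
Law of sines: b = a·sin B/sin A ≈ 10.315.

10.315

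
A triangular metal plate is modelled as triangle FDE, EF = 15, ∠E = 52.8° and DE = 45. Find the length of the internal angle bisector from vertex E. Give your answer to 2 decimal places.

By the law of cosines, FD² = DE² + EF² − 2·DE·EF·cos E = 1433.8, so FD ≈ 37.865.
The bisector from E has length 2·DE·EF·cos(∠E/2)/(DE+EF) ≈ 20.154.

20.15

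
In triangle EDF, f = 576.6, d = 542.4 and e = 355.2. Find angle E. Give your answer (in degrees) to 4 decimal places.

36.8544

By the law of cosines, cos E = (d² + f² − e²) / (2·d·f) ≈ 0.80016, so ∠E ≈ 36.85°.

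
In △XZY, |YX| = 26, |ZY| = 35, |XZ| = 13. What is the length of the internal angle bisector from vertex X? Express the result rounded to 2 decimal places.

By the law of cosines, cos X = (|YX|² + |XZ|² − |ZY|²) / (2·|YX|·|XZ|) ≈ -0.56213, so ∠X ≈ 124.20°.
The bisector from X has length 2·|YX|·|XZ|·cos(∠X/2)/(|YX|+|XZ|) ≈ 8.1104.

t_X ≈ 8.11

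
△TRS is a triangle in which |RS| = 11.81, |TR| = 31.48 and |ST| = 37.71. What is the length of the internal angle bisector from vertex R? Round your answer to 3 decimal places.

t_R ≈ 9.469

By the law of cosines, cos R = (|TR|² + |RS|² − |ST|²) / (2·|TR|·|RS|) ≈ -0.39214, so ∠R ≈ 113.09°.
The bisector from R has length 2·|TR|·|RS|·cos(∠R/2)/(|TR|+|RS|) ≈ 9.4692.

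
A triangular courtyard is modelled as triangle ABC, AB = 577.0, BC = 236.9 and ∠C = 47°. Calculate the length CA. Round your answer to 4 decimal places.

Law of sines: sin A = BC·sin C/AB ≈ 0.30027.
Since AB ≥ BC, only the acute value applies: ∠A ≈ 17.47°.
Then ∠B = 180° − ∠C − ∠A ≈ 115.53°.
Law of sines gives CA = AB·sin B/sin C ≈ 711.94.

711.9387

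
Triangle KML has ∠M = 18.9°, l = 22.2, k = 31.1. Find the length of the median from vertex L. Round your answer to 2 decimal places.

20.91

By the law of cosines, m² = l² + k² − 2·l·k·cos M = 153.66, so m ≈ 12.396.
Median from L: ½√(2·k² + 2·m² − l²) ≈ 20.91.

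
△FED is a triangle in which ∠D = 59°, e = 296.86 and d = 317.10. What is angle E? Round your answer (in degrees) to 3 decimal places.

Law of sines: sin E = e·sin D/d ≈ 0.80246.
Since d ≥ e, only the acute value applies: ∠E ≈ 53.37°.
Then ∠F = 180° − ∠D − ∠E ≈ 67.63°.

∠E ≈ 53.365°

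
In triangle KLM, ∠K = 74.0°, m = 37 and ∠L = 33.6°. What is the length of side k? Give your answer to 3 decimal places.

The third angle is ∠M = 180° − ∠K − ∠L = 72.40°.
Law of sines: k = m·sin K/sin M ≈ 37.313.

37.313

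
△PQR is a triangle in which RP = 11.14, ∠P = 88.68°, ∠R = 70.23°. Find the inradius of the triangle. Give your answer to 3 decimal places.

4.556

The third angle is ∠Q = 180° − ∠R − ∠P = 21.09°.
Law of sines: QR = RP·sin P/sin Q ≈ 30.951.
Law of sines: PQ = RP·sin R/sin Q ≈ 29.134.
Area = ½·RP·QR·sin R ≈ 162.23.
Semiperimeter s = (30.951+11.14+29.134)/2 = 35.612.
Inradius = area/s = 162.23/35.612 ≈ 4.5555.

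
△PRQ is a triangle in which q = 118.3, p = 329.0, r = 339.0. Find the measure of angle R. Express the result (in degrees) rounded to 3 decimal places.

By the law of cosines, cos R = (q² + p² − r²) / (2·q·p) ≈ 0.09397, so ∠R ≈ 84.61°.

84.608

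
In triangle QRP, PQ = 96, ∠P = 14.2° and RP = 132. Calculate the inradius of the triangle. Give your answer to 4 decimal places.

By the law of cosines, QR² = RP² + PQ² − 2·RP·PQ·cos P = 2070.4, so QR ≈ 45.501.
Area = ½·RP·PQ·sin P ≈ 1554.3.
Semiperimeter s = (132+96+45.501)/2 = 136.75.
Inradius = area/s = 1554.3/136.75 ≈ 11.366.

11.3657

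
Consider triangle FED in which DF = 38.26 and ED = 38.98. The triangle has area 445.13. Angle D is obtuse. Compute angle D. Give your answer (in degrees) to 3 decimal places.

From area = ½·ED·DF·sin D, we get sin D = 2·area/(ED·DF) ≈ 0.59694.
Taking the obtuse solution, ∠D ≈ 143.35°.

∠D ≈ 143.349°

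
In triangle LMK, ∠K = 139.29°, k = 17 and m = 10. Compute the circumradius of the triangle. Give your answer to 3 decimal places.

R ≈ 13.032

Law of sines: sin M = m·sin K/k ≈ 0.38367.
Since k ≥ m, only the acute value applies: ∠M ≈ 22.56°.
Then ∠L = 180° − ∠K − ∠M ≈ 18.15°.
Law of sines gives l = k·sin L/sin K ≈ 8.1188.
Circumradius = k/(2 sin K) ≈ 13.032.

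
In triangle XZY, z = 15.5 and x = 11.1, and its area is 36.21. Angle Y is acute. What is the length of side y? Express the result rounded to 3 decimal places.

From area = ½·x·z·sin Y, we get sin Y = 2·area/(x·z) ≈ 0.42092.
Taking the acute solution, ∠Y ≈ 24.89°.
Law of cosines then gives y ≈ 7.1644.

7.164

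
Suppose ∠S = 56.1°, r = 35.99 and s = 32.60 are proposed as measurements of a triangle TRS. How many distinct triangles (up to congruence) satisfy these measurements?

r·sin S = 35.99·sin(56.1°) ≈ 29.87.
Since r sin S < s < r (29.87 < 32.60 < 35.99), two triangles exist.

2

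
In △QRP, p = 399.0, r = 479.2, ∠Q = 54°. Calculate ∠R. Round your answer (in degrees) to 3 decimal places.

∠R ≈ 73.161°

By the law of cosines, q² = r² + p² − 2·r·p·cos Q = 1.6406e+05, so q ≈ 405.05.
Law of cosines again: cos R = (p² + q² − r²)/(2·p·q) ≈ 0.28968, so ∠R ≈ 73.16°.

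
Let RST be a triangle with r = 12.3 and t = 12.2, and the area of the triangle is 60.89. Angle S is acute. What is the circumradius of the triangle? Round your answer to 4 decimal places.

From area = ½·t·r·sin S, we get sin S = 2·area/(t·r) ≈ 0.81154.
Taking the acute solution, ∠S ≈ 54.25°.
Law of cosines then gives s ≈ 11.17.
Circumradius = s/(2 sin S) ≈ 6.882.

6.8820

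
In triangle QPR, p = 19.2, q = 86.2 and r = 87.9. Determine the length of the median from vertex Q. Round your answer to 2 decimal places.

Median from Q: ½√(2·p² + 2·r² − q²) ≈ 46.797.

m_Q ≈ 46.80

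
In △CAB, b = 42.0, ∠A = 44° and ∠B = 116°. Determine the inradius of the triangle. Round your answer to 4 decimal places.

The third angle is ∠C = 180° − ∠A − ∠B = 20.00°.
Law of sines: c = b·sin C/sin B ≈ 15.982.
Law of sines: a = b·sin A/sin B ≈ 32.461.
Area = ½·b·c·sin A ≈ 233.15.
Semiperimeter s = (15.982+32.461+42)/2 = 45.222.
Inradius = area/s = 233.15/45.222 ≈ 5.1557.

5.1557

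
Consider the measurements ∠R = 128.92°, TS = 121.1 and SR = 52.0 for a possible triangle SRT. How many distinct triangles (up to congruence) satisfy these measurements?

SR·sin R = 52.0·sin(128.92°) ≈ 40.46.
Since ∠R is not acute, a triangle exists only if TS > SR; here TS > SR, so there is exactly one triangle.

1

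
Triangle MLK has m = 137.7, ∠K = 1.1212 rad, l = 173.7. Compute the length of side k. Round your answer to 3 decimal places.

168.354

By the law of cosines, k² = m² + l² − 2·m·l·cos K = 28343, so k ≈ 168.35.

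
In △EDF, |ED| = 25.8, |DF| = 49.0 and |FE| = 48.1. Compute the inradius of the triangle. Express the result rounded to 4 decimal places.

Semiperimeter s = (49 + 48.1 + 25.8)/2 = 61.45.
Heron's formula: area = √(61.45·12.45·13.35·35.65) ≈ 603.41.
Inradius = area/s = 603.41/61.45 ≈ 9.8196.

9.8196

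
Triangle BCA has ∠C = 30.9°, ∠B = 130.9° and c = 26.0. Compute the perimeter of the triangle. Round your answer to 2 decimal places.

80.08

The third angle is ∠A = 180° − ∠B − ∠C = 18.20°.
Law of sines: b = c·sin B/sin C ≈ 38.268.
Law of sines: a = c·sin A/sin C ≈ 15.813.
Semiperimeter s = (38.268+26+15.813)/2 = 40.041.
Perimeter = 38.268 + 26 + 15.813 = 80.081.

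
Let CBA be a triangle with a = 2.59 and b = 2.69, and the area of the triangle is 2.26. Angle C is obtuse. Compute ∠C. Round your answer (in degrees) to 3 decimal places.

From area = ½·b·a·sin C, we get sin C = 2·area/(b·a) ≈ 0.64876.
Taking the obtuse solution, ∠C ≈ 139.55°.

∠C ≈ 139.552°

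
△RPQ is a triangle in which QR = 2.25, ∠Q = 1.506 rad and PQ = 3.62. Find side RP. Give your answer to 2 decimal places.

4.14

By the law of cosines, RP² = PQ² + QR² − 2·PQ·QR·cos Q = 17.112, so RP ≈ 4.1367.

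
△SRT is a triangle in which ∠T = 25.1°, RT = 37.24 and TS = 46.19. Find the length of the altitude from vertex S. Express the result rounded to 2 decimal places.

By the law of cosines, SR² = RT² + TS² − 2·RT·TS·cos T = 404.97, so SR ≈ 20.124.
Area = ½·RT·TS·sin T ≈ 364.84.
The altitude from S has length 2·area/RT ≈ 19.594.

19.59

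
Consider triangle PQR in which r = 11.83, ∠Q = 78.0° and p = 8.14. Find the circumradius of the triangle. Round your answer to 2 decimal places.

By the law of cosines, q² = r² + p² − 2·r·p·cos Q = 166.17, so q ≈ 12.891.
Area = ½·r·p·sin Q ≈ 47.096.
Circumradius = q/(2 sin Q) ≈ 6.5893.

6.59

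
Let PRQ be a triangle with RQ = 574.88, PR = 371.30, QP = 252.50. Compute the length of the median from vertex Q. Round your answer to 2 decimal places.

Median from Q: ½√(2·RQ² + 2·QP² − PR²) ≈ 403.31.

403.31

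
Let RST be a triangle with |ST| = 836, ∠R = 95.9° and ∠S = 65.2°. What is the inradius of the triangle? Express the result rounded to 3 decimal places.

The third angle is ∠T = 180° − ∠R − ∠S = 18.90°.
Law of sines: |TR| = |ST|·sin S/sin R ≈ 762.94.
Law of sines: |RS| = |ST|·sin T/sin R ≈ 272.24.
Area = ½·|ST|·|TR|·sin T ≈ 1.033e+05.
Semiperimeter s = (836+762.94+272.24)/2 = 935.59.
Inradius = area/s = 1.033e+05/935.59 ≈ 110.41.

r ≈ 110.412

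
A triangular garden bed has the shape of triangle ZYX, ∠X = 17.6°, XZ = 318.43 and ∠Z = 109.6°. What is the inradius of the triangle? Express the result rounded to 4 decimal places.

r ≈ 44.4422

The third angle is ∠Y = 180° − ∠X − ∠Z = 52.80°.
Law of sines: YX = XZ·sin Z/sin Y ≈ 376.61.
Law of sines: ZY = XZ·sin X/sin Y ≈ 120.88.
Area = ½·XZ·YX·sin X ≈ 18131.
Semiperimeter s = (376.61+318.43+120.88)/2 = 407.96.
Inradius = area/s = 18131/407.96 ≈ 44.442.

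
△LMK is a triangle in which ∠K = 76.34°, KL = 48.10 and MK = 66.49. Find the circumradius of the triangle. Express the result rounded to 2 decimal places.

By the law of cosines, LM² = MK² + KL² − 2·MK·KL·cos K = 5224, so LM ≈ 72.277.
Area = ½·MK·KL·sin K ≈ 1553.9.
Circumradius = LM/(2 sin K) ≈ 37.19.

37.19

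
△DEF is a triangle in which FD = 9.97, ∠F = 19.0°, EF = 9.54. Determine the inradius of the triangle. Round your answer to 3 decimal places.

1.361

By the law of cosines, DE² = EF² + FD² − 2·EF·FD·cos F = 10.549, so DE ≈ 3.2479.
Area = ½·EF·FD·sin F ≈ 15.483.
Semiperimeter s = (9.54+9.97+3.2479)/2 = 11.379.
Inradius = area/s = 15.483/11.379 ≈ 1.3607.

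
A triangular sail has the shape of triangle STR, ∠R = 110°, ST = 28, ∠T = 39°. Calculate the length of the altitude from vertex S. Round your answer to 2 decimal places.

The third angle is ∠S = 180° − ∠T − ∠R = 31.00°.
Law of sines: TR = ST·sin S/sin R ≈ 15.347.
Law of sines: RS = ST·sin T/sin R ≈ 18.752.
Area = ½·ST·TR·sin T ≈ 135.21.
The altitude from S has length 2·area/TR ≈ 17.621.

17.62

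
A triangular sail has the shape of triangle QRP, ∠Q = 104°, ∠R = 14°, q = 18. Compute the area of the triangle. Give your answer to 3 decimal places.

The third angle is ∠P = 180° − ∠Q − ∠R = 62.00°.
Law of sines: r = q·sin R/sin Q ≈ 4.4879.
Law of sines: p = q·sin P/sin Q ≈ 16.38.
Area = ½·q·r·sin P ≈ 35.663.

area ≈ 35.663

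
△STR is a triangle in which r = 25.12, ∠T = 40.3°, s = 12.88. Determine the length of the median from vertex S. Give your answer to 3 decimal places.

By the law of cosines, t² = r² + s² − 2·r·s·cos T = 303.39, so t ≈ 17.418.
Median from S: ½√(2·t² + 2·r² − s²) ≈ 20.633.

20.633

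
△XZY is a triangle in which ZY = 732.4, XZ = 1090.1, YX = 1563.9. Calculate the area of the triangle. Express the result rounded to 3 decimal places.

356175.919

Semiperimeter s = (732.4 + 1563.9 + 1090.1)/2 = 1693.2.
Heron's formula: area = √(1693.2·960.8·129.3·603.1) ≈ 3.5618e+05.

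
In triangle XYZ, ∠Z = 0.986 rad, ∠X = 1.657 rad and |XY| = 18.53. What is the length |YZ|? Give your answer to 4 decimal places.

The third angle is ∠Y = π − ∠Z − ∠X = 0.499 rad.
Law of sines: |YZ| = |XY|·sin X/sin Z ≈ 22.14.

22.1404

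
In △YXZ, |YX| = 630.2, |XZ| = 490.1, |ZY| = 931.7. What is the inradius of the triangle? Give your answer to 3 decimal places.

Semiperimeter s = (490.1 + 931.7 + 630.2)/2 = 1026.
Heron's formula: area = √(1026·535.9·94.3·395.8) ≈ 1.4325e+05.
Inradius = area/s = 1.4325e+05/1026 ≈ 139.62.

r ≈ 139.625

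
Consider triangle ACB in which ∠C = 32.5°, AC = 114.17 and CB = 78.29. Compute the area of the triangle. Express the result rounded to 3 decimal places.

Area = ½·AC·CB·sin C ≈ 2401.3.

area ≈ 2401.291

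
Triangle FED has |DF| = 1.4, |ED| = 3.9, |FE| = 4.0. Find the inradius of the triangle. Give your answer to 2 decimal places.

0.58

Semiperimeter s = (3.9 + 1.4 + 4)/2 = 4.65.
Heron's formula: area = √(4.65·0.75·3.25·0.65) ≈ 2.7143.
Inradius = area/s = 2.7143/4.65 ≈ 0.58372.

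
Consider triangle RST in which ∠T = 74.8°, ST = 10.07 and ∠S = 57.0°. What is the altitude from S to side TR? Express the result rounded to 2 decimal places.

The third angle is ∠R = 180° − ∠S − ∠T = 48.20°.
Law of sines: TR = ST·sin S/sin R ≈ 11.329.
Law of sines: RS = ST·sin T/sin R ≈ 13.036.
Area = ½·ST·TR·sin T ≈ 55.045.
The altitude from S has length 2·area/TR ≈ 9.7177.

h_S ≈ 9.72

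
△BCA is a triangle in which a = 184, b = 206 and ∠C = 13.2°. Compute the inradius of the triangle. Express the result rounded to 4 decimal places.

By the law of cosines, c² = a² + b² − 2·a·b·cos C = 2486.9, so c ≈ 49.869.
Area = ½·a·b·sin C ≈ 4327.7.
Semiperimeter s = (206+49.869+184)/2 = 219.93.
Inradius = area/s = 4327.7/219.93 ≈ 19.677.

19.6772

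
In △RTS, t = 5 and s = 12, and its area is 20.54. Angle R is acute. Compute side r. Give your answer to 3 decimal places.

9.030

From area = ½·t·s·sin R, we get sin R = 2·area/(t·s) ≈ 0.68467.
Taking the acute solution, ∠R ≈ 0.7541 rad.
Law of cosines then gives r ≈ 9.0298.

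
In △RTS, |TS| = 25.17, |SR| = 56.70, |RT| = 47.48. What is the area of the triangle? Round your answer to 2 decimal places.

591.92

Semiperimeter s = (25.17 + 56.7 + 47.48)/2 = 64.675.
Heron's formula: area = √(64.675·39.505·7.975·17.195) ≈ 591.92.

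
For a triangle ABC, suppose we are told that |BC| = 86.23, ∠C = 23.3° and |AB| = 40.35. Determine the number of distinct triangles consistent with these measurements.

|BC|·sin C = 86.23·sin(23.3°) ≈ 34.11.
Since |BC| sin C < |AB| < |BC| (34.11 < 40.35 < 86.23), two triangles exist.

2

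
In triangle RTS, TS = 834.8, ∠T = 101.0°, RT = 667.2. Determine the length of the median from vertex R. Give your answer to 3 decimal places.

m_R ≈ 851.854

By the law of cosines, SR² = RT² + TS² − 2·RT·TS·cos T = 1.3546e+06, so SR ≈ 1163.9.
Median from R: ½√(2·SR² + 2·RT² − TS²) ≈ 851.85.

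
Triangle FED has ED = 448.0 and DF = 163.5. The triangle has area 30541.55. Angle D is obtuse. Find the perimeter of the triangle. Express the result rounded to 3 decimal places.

perimeter ≈ 1166.734

From area = ½·ED·DF·sin D, we get sin D = 2·area/(ED·DF) ≈ 0.83392.
Taking the obtuse solution, ∠D ≈ 123.50°.
Law of cosines then gives FE ≈ 555.23.
Perimeter = 448 + 163.5 + 555.23 = 1166.7.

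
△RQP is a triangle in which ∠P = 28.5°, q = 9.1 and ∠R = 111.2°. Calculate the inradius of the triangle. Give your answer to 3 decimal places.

1.969

The third angle is ∠Q = 180° − ∠P − ∠R = 40.30°.
Law of sines: r = q·sin R/sin Q ≈ 13.117.
Law of sines: p = q·sin P/sin Q ≈ 6.7134.
Area = ½·q·r·sin P ≈ 28.479.
Semiperimeter s = (13.117+9.1+6.7134)/2 = 14.465.
Inradius = area/s = 28.479/14.465 ≈ 1.9687.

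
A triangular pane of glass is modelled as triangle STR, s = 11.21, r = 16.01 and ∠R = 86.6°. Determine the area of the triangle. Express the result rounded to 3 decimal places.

67.783

Law of sines: sin S = s·sin R/r ≈ 0.69895.
Since r ≥ s, only the acute value applies: ∠S ≈ 44.34°.
Then ∠T = 180° − ∠R − ∠S ≈ 49.06°.
Law of sines gives t = r·sin T/sin R ≈ 12.115.
Area = ½·r·s·sin T ≈ 67.783.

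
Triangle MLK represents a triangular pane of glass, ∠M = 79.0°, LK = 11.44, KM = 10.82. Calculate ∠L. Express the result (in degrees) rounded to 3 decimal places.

∠L ≈ 68.191°

Law of sines: sin L = KM·sin M/LK ≈ 0.92843.
Since LK ≥ KM, only the acute value applies: ∠L ≈ 68.19°.
Then ∠K = 180° − ∠M − ∠L ≈ 32.81°.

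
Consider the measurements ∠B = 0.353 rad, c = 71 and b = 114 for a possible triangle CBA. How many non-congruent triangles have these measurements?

1

c·sin B = 71·sin(0.353 rad) ≈ 24.55.
Since b ≥ c, exactly one triangle exists.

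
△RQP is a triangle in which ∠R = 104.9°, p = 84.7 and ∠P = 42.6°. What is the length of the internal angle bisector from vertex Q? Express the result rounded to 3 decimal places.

The third angle is ∠Q = 180° − ∠P − ∠R = 32.50°.
Law of sines: r = p·sin R/sin P ≈ 120.93.
Law of sines: q = p·sin Q/sin P ≈ 67.234.
The bisector from Q has length 2·p·r·cos(∠Q/2)/(p+r) ≈ 95.642.

95.642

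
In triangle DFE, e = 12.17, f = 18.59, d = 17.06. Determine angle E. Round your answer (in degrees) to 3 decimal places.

∠E ≈ 39.629°

By the law of cosines, cos E = (d² + f² − e²) / (2·d·f) ≈ 0.77019, so ∠E ≈ 39.63°.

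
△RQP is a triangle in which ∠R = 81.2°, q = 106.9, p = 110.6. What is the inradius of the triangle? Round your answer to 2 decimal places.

By the law of cosines, r² = q² + p² − 2·q·p·cos R = 20042, so r ≈ 141.57.
Area = ½·q·p·sin R ≈ 5842.
Semiperimeter s = (141.57+106.9+110.6)/2 = 179.54.
Inradius = area/s = 5842/179.54 ≈ 32.539.

32.54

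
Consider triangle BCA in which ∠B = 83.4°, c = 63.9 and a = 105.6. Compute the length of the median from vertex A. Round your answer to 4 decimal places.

By the law of cosines, b² = c² + a² − 2·c·a·cos B = 13683, so b ≈ 116.98.
Median from A: ½√(2·b² + 2·c² − a²) ≈ 78.074.

m_A ≈ 78.0735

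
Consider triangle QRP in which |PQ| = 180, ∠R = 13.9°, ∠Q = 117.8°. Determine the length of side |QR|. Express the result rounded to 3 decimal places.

The third angle is ∠P = 180° − ∠Q − ∠R = 48.30°.
Law of sines: |QR| = |PQ|·sin P/sin R ≈ 559.45.

559.447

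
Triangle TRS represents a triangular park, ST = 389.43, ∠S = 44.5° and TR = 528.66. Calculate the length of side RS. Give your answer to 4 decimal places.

730.5049

Law of sines: sin R = ST·sin S/TR ≈ 0.51632.
Since TR ≥ ST, only the acute value applies: ∠R ≈ 31.09°.
Then ∠T = 180° − ∠S − ∠R ≈ 104.41°.
Law of sines gives RS = TR·sin T/sin S ≈ 730.5.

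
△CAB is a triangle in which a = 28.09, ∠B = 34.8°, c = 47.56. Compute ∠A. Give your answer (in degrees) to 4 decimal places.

∠A ≈ 33.2049°

By the law of cosines, b² = c² + a² − 2·c·a·cos B = 856.96, so b ≈ 29.274.
Law of cosines again: cos A = (b² + c² − a²)/(2·b·c) ≈ 0.83672, so ∠A ≈ 33.20°.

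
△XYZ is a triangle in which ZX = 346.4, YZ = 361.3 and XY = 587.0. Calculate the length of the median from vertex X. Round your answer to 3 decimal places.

m_X ≈ 446.818

Median from X: ½√(2·ZX² + 2·XY² − YZ²) ≈ 446.82.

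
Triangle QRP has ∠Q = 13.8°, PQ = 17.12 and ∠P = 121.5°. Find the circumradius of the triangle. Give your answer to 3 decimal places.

12.170

The third angle is ∠R = 180° − ∠P − ∠Q = 44.70°.
Law of sines: RP = PQ·sin Q/sin R ≈ 5.8057.
Law of sines: QR = PQ·sin P/sin R ≈ 20.753.
Circumradius = PQ/(2 sin R) ≈ 12.17.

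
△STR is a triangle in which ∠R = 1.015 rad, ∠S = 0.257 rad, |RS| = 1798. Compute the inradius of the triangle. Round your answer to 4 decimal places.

The third angle is ∠T = π − ∠R − ∠S = 1.870 rad.
Law of sines: |TR| = |RS|·sin S/sin T ≈ 478.2.
Law of sines: |ST| = |RS|·sin R/sin T ≈ 1598.2.
Area = ½·|RS|·|TR|·sin R ≈ 3.652e+05.
Semiperimeter s = (478.2+1798+1598.2)/2 = 1937.2.
Inradius = area/s = 3.652e+05/1937.2 ≈ 188.52.

r ≈ 188.5186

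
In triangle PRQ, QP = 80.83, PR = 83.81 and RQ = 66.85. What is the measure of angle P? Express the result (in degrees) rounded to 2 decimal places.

By the law of cosines, cos P = (QP² + PR² − RQ²) / (2·QP·PR) ≈ 0.67081, so ∠P ≈ 47.87°.

47.87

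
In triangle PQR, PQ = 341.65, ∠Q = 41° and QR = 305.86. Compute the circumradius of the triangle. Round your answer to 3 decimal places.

174.700

By the law of cosines, RP² = PQ² + QR² − 2·PQ·QR·cos Q = 52545, so RP ≈ 229.23.
Area = ½·PQ·QR·sin Q ≈ 34278.
Circumradius = RP/(2 sin Q) ≈ 174.7.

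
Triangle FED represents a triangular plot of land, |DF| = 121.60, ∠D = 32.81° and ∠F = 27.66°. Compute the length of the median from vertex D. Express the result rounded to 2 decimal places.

89.80

The third angle is ∠E = 180° − ∠D − ∠F = 119.53°.
Law of sines: |ED| = |DF|·sin F/sin E ≈ 64.877.
Law of sines: |FE| = |DF|·sin D/sin E ≈ 75.727.
Median from D: ½√(2·|ED|² + 2·|DF|² − |FE|²) ≈ 89.801.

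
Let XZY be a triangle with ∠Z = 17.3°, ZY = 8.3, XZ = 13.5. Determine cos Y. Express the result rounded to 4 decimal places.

cos Y ≈ -0.7527

By the law of cosines, YX² = XZ² + ZY² − 2·XZ·ZY·cos Z = 37.178, so YX ≈ 6.0974.
Law of cosines again: cos Y = (ZY² + YX² − XZ²)/(2·ZY·YX) ≈ -0.75266, so ∠Y ≈ 138.82°.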